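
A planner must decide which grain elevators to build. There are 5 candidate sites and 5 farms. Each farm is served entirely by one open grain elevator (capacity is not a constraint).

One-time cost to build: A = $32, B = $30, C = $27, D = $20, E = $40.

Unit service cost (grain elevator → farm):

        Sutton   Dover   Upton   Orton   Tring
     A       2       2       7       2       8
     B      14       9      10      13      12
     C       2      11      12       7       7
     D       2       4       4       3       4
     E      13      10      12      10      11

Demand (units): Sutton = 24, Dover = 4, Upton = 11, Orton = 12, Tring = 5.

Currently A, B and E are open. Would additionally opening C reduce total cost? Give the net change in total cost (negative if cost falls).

No — net change +22 (cost rises by 22).

Current service cost with {A, B, E}: 197.
Adding C: each farm re-picks its cheapest; new service cost 192, saving 5.
Extra fixed cost: 27. Net change = 27 − 5 = 22.
(Totals: 299 → 321.)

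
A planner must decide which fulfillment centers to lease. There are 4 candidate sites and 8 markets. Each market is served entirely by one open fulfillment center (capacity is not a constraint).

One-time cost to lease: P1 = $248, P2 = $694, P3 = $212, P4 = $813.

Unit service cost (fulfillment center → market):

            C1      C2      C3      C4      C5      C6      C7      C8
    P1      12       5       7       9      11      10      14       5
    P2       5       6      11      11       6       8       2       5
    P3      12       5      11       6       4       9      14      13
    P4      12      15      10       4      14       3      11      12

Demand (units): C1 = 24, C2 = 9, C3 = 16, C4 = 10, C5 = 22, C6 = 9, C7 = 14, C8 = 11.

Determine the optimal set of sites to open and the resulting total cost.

Open P3 only; minimum total cost 1289.

For any fixed open set, each market goes to its cheapest open site; total = fixed + service.
{P3}: C1→P3 12·24=288, C2→P3 5·9=45, C3→P3 11·16=176, C4→P3 6·10=60, C5→P3 4·22=88, C6→P3 9·9=81, C7→P3 14·14=196, C8→P3 13·11=143. Service 1077; fixed 212; total 1289.
{P1}: service 1118 + fixed 248 = 1366
{P1, P3}: service 925 + fixed 460 = 1385
{P1, P2, P3, P4}: service 515 + fixed 1967 = 2482
No other subset beats 1289.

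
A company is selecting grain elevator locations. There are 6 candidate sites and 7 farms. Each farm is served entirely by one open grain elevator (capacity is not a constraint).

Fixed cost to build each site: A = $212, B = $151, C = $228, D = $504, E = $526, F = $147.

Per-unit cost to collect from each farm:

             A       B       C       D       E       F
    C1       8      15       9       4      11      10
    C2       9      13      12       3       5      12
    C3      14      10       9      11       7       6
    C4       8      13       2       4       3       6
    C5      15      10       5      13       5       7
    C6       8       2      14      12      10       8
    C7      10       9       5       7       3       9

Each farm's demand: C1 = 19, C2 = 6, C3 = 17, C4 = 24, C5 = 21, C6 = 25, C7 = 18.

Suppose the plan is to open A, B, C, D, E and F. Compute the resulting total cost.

Total cost: 2221

Each farm is assigned to its cheapest site among the open ones.
{A, B, C, D, E, F}: C1→D 4·19=76, C2→D 3·6=18, C3→F 6·17=102, C4→C 2·24=48, C5→C 5·21=105, C6→B 2·25=50, C7→E 3·18=54. Service 453; fixed 1768; total 2221.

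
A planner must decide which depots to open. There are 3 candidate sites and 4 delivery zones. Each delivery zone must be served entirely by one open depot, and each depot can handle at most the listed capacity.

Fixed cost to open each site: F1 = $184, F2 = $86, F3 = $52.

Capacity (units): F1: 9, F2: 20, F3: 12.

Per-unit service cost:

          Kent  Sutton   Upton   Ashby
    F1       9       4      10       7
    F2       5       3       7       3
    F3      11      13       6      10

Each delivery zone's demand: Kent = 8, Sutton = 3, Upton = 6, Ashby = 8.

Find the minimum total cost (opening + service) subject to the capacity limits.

Open {F2, F3}: Kent→F2 5·8=40, Sutton→F2 3·3=9, Upton→F3 6·6=36, Ashby→F2 3·8=24.
Loads: F2 carries 19/20, F3 carries 6/12. Service 109; fixed 138; total 247.
Next best feasible plan costs 277.

Minimum total cost: 247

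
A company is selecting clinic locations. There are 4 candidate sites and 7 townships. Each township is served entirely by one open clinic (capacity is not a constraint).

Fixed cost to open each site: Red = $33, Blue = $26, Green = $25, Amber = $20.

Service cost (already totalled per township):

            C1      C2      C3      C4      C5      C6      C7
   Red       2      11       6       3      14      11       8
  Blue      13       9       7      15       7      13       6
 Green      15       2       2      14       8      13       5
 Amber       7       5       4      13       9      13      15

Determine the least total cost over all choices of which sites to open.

Minimum total cost: 84

For any fixed open set, each township goes to its cheapest open site; total = fixed + service.
{Green}: C1→Green 15, C2→Green 2, C3→Green 2, C4→Green 14, C5→Green 8, C6→Green 13, C7→Green 5. Service 59; fixed 25; total 84.
{Amber}: service 66 + fixed 20 = 86
{Red}: C1→Red 2, C2→Red 11, C3→Red 6, C4→Red 3, C5→Red 14, C6→Red 11, C7→Red 8. Service 55; fixed 33; total 88.
{Red, Blue, Green, Amber}: service 32 + fixed 104 = 136
(All 15 nonempty subsets were checked; Green only is lowest.)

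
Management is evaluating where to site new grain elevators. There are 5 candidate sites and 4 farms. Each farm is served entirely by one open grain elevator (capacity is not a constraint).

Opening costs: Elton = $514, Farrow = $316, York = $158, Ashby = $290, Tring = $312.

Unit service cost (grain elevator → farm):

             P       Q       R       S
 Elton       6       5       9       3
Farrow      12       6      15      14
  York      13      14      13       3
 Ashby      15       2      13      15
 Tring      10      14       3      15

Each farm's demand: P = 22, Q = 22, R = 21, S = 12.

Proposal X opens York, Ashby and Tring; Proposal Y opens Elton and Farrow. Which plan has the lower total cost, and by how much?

Proposal X is cheaper by 174.

Proposal X: {York, Ashby, Tring}: P→Tring 10·22=220, Q→Ashby 2·22=44, R→Tring 3·21=63, S→York 3·12=36. Service 363; fixed 760; total 1123.
Proposal Y: {Elton, Farrow}: P→Elton 6·22=132, Q→Elton 5·22=110, R→Elton 9·21=189, S→Elton 3·12=36. Service 467; fixed 830; total 1297.
Difference: |1123 − 1297| = 174.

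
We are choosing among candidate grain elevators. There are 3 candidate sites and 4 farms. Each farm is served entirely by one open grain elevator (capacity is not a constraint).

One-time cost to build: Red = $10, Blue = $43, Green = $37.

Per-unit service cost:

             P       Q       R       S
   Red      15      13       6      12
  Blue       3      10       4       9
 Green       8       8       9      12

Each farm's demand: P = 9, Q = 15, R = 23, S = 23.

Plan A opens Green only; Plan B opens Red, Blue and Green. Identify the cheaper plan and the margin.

Plan A: {Green}: P→Green 8·9=72, Q→Green 8·15=120, R→Green 9·23=207, S→Green 12·23=276. Service 675; fixed 37; total 712.
Plan B: {Red, Blue, Green}: P→Blue 3·9=27, Q→Green 8·15=120, R→Blue 4·23=92, S→Blue 9·23=207. Service 446; fixed 90; total 536.
Difference: |712 − 536| = 176.

Plan B is cheaper by 176.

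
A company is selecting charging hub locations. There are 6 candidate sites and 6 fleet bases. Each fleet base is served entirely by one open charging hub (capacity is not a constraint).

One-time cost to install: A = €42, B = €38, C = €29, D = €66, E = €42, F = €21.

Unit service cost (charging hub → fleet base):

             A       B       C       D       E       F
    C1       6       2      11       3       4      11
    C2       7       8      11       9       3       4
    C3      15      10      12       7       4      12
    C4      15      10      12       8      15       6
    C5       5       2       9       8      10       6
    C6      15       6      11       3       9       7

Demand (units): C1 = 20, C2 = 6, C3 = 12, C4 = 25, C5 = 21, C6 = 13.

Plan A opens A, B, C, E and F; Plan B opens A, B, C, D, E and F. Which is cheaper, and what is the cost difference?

Plan A: {A, B, C, E, F}: C1→B 2·20=40, C2→E 3·6=18, C3→E 4·12=48, C4→F 6·25=150, C5→B 2·21=42, C6→B 6·13=78. Service 376; fixed 172; total 548.
Plan B: {A, B, C, D, E, F}: C1→B 2·20=40, C2→E 3·6=18, C3→E 4·12=48, C4→F 6·25=150, C5→B 2·21=42, C6→D 3·13=39. Service 337; fixed 238; total 575.
Difference: |548 − 575| = 27.

Plan A is cheaper by 27.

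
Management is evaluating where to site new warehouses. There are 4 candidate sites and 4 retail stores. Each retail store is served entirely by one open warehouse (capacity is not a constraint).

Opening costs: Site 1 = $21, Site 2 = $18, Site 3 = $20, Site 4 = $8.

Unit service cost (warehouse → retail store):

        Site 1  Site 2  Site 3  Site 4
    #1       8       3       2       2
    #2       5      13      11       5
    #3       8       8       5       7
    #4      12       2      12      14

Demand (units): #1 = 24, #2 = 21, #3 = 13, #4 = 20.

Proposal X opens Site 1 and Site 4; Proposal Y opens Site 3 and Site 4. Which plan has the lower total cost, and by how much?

Proposal X: {Site 1, Site 4}: #1→Site 4 2·24=48, #2→Site 1 5·21=105, #3→Site 4 7·13=91, #4→Site 1 12·20=240. Service 484; fixed 29; total 513.
Proposal Y: {Site 3, Site 4}: #1→Site 3 2·24=48, #2→Site 4 5·21=105, #3→Site 3 5·13=65, #4→Site 3 12·20=240. Service 458; fixed 28; total 486.
Difference: |513 − 486| = 27.

Proposal Y is cheaper by 27.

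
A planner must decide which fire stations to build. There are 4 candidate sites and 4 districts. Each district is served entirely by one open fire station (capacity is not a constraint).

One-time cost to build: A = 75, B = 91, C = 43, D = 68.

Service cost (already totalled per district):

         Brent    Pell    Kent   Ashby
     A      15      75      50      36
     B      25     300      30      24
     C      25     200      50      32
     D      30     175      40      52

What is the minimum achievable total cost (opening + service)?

For any fixed open set, each district goes to its cheapest open site; total = fixed + service.
{A}: Brent→A 15, Pell→A 75, Kent→A 50, Ashby→A 36. Service 176; fixed 75; total 251.
{A, C}: Brent→A 15, Pell→A 75, Kent→A 50, Ashby→C 32. Service 172; fixed 118; total 290.
{A, D}: service 166 + fixed 143 = 309
{A, B, C, D}: service 144 + fixed 277 = 421
No other subset beats 251.

Minimum total cost: 251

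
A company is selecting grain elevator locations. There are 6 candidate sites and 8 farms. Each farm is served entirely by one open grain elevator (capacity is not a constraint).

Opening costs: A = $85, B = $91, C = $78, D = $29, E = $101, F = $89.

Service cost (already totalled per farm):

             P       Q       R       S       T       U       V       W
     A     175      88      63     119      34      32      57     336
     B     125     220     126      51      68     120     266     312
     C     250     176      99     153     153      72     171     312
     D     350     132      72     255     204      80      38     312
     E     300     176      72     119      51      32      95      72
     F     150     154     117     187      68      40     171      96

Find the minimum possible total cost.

Minimum total cost: 794

For any fixed open set, each farm goes to its cheapest open site; total = fixed + service.
{B, D, E}: P→B 125, Q→D 132, R→D 72, S→B 51, T→E 51, U→E 32, V→D 38, W→E 72. Service 573; fixed 221; total 794.
{A, B, E}: service 522 + fixed 277 = 799
{A, B, D, E}: service 503 + fixed 306 = 809
{A, B, C, D, E, F}: service 503 + fixed 473 = 976
No other subset beats 794.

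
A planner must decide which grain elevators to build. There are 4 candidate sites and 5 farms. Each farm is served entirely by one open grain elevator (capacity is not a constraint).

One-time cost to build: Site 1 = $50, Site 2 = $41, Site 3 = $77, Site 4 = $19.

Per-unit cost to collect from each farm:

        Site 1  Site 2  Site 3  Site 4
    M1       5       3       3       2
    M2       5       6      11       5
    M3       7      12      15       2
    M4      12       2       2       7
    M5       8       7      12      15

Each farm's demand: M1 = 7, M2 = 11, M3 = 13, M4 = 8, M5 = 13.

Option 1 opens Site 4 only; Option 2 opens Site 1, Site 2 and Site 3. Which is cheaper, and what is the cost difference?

Option 1 is cheaper by 77.

Option 1: {Site 4}: M1→Site 4 2·7=14, M2→Site 4 5·11=55, M3→Site 4 2·13=26, M4→Site 4 7·8=56, M5→Site 4 15·13=195. Service 346; fixed 19; total 365.
Option 2: {Site 1, Site 2, Site 3}: M1→Site 2 3·7=21, M2→Site 1 5·11=55, M3→Site 1 7·13=91, M4→Site 2 2·8=16, M5→Site 2 7·13=91. Service 274; fixed 168; total 442.
Difference: |365 − 442| = 77.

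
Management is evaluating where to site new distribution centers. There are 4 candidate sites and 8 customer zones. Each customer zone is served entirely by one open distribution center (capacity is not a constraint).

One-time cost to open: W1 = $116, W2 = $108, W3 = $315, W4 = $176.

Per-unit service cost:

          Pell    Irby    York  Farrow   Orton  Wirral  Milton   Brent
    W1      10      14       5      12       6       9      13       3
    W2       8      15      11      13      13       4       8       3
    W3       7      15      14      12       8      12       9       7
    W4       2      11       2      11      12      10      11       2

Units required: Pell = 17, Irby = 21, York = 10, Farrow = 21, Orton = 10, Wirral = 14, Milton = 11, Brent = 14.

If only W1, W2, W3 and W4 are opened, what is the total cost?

Total cost: 1463

Each customer zone is assigned to its cheapest site among the open ones.
{W1, W2, W3, W4}: Pell→W4 2·17=34, Irby→W4 11·21=231, York→W4 2·10=20, Farrow→W4 11·21=231, Orton→W1 6·10=60, Wirral→W2 4·14=56, Milton→W2 8·11=88, Brent→W4 2·14=28. Service 748; fixed 715; total 1463.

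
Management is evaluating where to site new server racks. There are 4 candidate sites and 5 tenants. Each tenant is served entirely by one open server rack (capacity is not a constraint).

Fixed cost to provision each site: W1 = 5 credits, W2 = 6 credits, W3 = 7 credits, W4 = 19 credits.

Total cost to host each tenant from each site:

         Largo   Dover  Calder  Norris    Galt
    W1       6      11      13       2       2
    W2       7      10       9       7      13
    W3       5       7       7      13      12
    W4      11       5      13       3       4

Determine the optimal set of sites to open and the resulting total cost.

Open W1 and W3; minimum total cost 35.

For any fixed open set, each tenant goes to its cheapest open site; total = fixed + service.
{W1, W3}: Largo→W3 5, Dover→W3 7, Calder→W3 7, Norris→W1 2, Galt→W1 2. Service 23; fixed 12; total 35.
{W1}: Largo→W1 6, Dover→W1 11, Calder→W1 13, Norris→W1 2, Galt→W1 2. Service 34; fixed 5; total 39.
{W1, W2}: service 29 + fixed 11 = 40
{W1, W2, W3, W4}: Largo→W3 5, Dover→W4 5, Calder→W3 7, Norris→W1 2, Galt→W1 2. Service 21; fixed 37; total 58.
(All 15 nonempty subsets were checked; W1 and W3 is lowest.)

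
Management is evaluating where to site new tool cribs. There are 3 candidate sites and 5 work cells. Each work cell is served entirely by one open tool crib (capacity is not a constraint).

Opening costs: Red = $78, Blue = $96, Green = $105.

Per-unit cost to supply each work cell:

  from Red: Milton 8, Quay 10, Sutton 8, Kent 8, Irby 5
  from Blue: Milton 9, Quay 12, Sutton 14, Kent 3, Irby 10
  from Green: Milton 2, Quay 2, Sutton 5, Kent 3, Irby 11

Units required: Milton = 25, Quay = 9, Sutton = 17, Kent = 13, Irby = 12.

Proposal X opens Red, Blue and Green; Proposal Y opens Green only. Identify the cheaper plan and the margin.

Proposal X: {Red, Blue, Green}: Milton→Green 2·25=50, Quay→Green 2·9=18, Sutton→Green 5·17=85, Kent→Blue 3·13=39, Irby→Red 5·12=60. Service 252; fixed 279; total 531.
Proposal Y: {Green}: Milton→Green 2·25=50, Quay→Green 2·9=18, Sutton→Green 5·17=85, Kent→Green 3·13=39, Irby→Green 11·12=132. Service 324; fixed 105; total 429.
Difference: |531 − 429| = 102.

Proposal Y is cheaper by 102.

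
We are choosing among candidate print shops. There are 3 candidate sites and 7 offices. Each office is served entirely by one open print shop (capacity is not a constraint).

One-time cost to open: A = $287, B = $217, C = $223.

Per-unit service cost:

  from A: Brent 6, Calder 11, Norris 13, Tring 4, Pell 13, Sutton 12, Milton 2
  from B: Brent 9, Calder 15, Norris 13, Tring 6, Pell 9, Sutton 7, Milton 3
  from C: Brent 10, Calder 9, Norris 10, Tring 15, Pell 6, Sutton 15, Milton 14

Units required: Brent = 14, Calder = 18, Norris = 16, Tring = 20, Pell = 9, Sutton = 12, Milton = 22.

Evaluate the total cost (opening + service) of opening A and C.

Each office is assigned to its cheapest site among the open ones.
{A, C}: Brent→A 6·14=84, Calder→C 9·18=162, Norris→C 10·16=160, Tring→A 4·20=80, Pell→C 6·9=54, Sutton→A 12·12=144, Milton→A 2·22=44. Service 728; fixed 510; total 1238.

Total cost: 1238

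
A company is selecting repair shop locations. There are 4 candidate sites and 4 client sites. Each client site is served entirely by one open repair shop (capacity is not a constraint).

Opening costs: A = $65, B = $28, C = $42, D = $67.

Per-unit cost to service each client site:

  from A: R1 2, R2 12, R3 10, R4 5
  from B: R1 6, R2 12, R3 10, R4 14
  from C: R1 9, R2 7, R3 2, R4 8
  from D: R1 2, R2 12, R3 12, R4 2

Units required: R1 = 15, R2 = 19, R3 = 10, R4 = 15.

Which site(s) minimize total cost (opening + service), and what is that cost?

For any fixed open set, each client site goes to its cheapest open site; total = fixed + service.
{C, D}: R1→D 2·15=30, R2→C 7·19=133, R3→C 2·10=20, R4→D 2·15=30. Service 213; fixed 109; total 322.
{B, C, D}: service 213 + fixed 137 = 350
{A, C}: R1→A 2·15=30, R2→C 7·19=133, R3→C 2·10=20, R4→A 5·15=75. Service 258; fixed 107; total 365.
{A, B, C, D}: R1→A 2·15=30, R2→C 7·19=133, R3→C 2·10=20, R4→D 2·15=30. Service 213; fixed 202; total 415.
No other subset beats 322.

Open C and D; minimum total cost 322.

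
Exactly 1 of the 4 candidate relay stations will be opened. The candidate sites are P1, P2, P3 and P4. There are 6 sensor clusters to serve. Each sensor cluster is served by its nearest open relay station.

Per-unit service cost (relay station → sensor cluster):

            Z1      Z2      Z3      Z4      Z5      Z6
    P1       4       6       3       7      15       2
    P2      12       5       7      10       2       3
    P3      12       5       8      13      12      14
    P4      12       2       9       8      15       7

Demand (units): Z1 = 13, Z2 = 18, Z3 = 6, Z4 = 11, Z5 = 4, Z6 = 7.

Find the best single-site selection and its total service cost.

Choose P1 only; total service cost 329.

With exactly 1 open, each sensor cluster uses its cheapest among the chosen.
{P1}: Z1→P1 4·13=52, Z2→P1 6·18=108, Z3→P1 3·6=18, Z4→P1 7·11=77, Z5→P1 15·4=60, Z6→P1 2·7=14. Service cost 329.
{P2}: service cost 427
{P4}: service cost 443
Among all 4 size-1 choices, {P1} is lowest.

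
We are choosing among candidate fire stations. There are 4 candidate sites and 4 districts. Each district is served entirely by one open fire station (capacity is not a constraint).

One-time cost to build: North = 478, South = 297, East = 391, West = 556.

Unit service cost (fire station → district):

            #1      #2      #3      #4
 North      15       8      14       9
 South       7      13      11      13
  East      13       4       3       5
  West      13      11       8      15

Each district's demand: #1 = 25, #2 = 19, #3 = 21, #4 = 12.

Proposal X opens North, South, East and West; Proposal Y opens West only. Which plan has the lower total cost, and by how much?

Proposal Y is cheaper by 658.

Proposal X: {North, South, East, West}: #1→South 7·25=175, #2→East 4·19=76, #3→East 3·21=63, #4→East 5·12=60. Service 374; fixed 1722; total 2096.
Proposal Y: {West}: #1→West 13·25=325, #2→West 11·19=209, #3→West 8·21=168, #4→West 15·12=180. Service 882; fixed 556; total 1438.
Difference: |2096 − 1438| = 658.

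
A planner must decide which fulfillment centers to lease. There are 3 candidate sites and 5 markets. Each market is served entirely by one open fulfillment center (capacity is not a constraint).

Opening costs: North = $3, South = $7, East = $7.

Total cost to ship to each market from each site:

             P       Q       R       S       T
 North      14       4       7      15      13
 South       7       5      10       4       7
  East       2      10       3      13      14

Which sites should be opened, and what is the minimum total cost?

For any fixed open set, each market goes to its cheapest open site; total = fixed + service.
{South, East}: P→East 2, Q→South 5, R→East 3, S→South 4, T→South 7. Service 21; fixed 14; total 35.
{North, South, East}: P→East 2, Q→North 4, R→East 3, S→South 4, T→South 7. Service 20; fixed 17; total 37.
{North, South}: P→South 7, Q→North 4, R→North 7, S→South 4, T→South 7. Service 29; fixed 10; total 39.
{North}: service 53 + fixed 3 = 56
No other subset beats 35.

Open South and East; minimum total cost 35.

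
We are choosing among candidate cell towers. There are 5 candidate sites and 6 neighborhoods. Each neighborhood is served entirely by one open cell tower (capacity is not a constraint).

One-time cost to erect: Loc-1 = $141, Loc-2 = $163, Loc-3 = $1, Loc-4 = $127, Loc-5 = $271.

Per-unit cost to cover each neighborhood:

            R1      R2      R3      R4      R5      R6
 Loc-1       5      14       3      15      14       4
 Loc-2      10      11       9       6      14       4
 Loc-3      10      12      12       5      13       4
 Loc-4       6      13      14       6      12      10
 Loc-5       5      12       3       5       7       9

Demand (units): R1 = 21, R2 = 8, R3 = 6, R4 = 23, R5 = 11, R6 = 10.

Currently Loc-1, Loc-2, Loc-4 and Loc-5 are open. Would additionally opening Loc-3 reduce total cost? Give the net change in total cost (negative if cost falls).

No — net change +1 (cost rises by 1).

Current service cost with {Loc-1, Loc-2, Loc-4, Loc-5}: 443.
Adding Loc-3: each neighborhood re-picks its cheapest; new service cost 443, saving 0.
Extra fixed cost: 1. Net change = 1 − 0 = 1.
(Totals: 1145 → 1146.)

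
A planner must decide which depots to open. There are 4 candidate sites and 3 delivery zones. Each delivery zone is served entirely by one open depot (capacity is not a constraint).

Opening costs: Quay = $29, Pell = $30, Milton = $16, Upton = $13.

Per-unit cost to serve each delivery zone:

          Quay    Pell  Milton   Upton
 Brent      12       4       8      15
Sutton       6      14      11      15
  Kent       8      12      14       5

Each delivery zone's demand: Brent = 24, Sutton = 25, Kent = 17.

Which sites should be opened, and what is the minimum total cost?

For any fixed open set, each delivery zone goes to its cheapest open site; total = fixed + service.
{Quay, Pell, Upton}: Brent→Pell 4·24=96, Sutton→Quay 6·25=150, Kent→Upton 5·17=85. Service 331; fixed 72; total 403.
{Quay, Pell, Milton, Upton}: service 331 + fixed 88 = 419
{Quay, Pell}: Brent→Pell 4·24=96, Sutton→Quay 6·25=150, Kent→Quay 8·17=136. Service 382; fixed 59; total 441.
{Upton}: Brent→Upton 15·24=360, Sutton→Upton 15·25=375, Kent→Upton 5·17=85. Service 820; fixed 13; total 833.
No other subset beats 403.

Open Quay, Pell and Upton; minimum total cost 403.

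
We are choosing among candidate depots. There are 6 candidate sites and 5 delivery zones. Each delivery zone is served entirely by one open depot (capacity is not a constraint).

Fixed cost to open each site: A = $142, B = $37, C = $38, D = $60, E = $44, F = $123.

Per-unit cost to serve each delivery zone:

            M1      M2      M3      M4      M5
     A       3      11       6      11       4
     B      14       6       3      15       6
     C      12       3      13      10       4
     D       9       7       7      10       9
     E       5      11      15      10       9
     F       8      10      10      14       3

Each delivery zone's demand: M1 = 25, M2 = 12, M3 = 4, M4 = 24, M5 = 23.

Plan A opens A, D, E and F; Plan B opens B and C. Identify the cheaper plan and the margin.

Plan A: {A, D, E, F}: M1→A 3·25=75, M2→D 7·12=84, M3→A 6·4=24, M4→D 10·24=240, M5→F 3·23=69. Service 492; fixed 369; total 861.
Plan B: {B, C}: M1→C 12·25=300, M2→C 3·12=36, M3→B 3·4=12, M4→C 10·24=240, M5→C 4·23=92. Service 680; fixed 75; total 755.
Difference: |861 − 755| = 106.

Plan B is cheaper by 106.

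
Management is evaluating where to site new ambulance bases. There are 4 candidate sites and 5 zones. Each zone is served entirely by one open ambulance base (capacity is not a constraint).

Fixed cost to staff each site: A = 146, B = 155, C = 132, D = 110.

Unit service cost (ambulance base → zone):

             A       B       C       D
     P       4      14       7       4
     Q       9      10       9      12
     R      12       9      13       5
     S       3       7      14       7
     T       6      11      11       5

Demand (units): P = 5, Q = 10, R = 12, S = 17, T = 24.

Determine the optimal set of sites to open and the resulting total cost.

For any fixed open set, each zone goes to its cheapest open site; total = fixed + service.
{D}: P→D 4·5=20, Q→D 12·10=120, R→D 5·12=60, S→D 7·17=119, T→D 5·24=120. Service 439; fixed 110; total 549.
{A}: service 449 + fixed 146 = 595
{A, D}: P→A 4·5=20, Q→A 9·10=90, R→D 5·12=60, S→A 3·17=51, T→D 5·24=120. Service 341; fixed 256; total 597.
{A, B, C, D}: P→A 4·5=20, Q→A 9·10=90, R→D 5·12=60, S→A 3·17=51, T→D 5·24=120. Service 341; fixed 543; total 884.
No other subset beats 549.

Open D only; minimum total cost 549.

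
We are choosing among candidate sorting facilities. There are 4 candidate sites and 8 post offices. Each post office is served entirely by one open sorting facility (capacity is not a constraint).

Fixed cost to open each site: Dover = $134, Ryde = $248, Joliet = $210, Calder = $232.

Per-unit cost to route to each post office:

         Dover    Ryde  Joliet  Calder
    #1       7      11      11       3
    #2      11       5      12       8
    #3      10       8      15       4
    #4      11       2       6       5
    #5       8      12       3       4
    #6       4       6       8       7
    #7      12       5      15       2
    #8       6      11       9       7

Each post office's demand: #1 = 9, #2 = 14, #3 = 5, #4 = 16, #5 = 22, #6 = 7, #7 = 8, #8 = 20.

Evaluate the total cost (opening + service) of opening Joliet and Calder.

Each post office is assigned to its cheapest site among the open ones.
{Joliet, Calder}: #1→Calder 3·9=27, #2→Calder 8·14=112, #3→Calder 4·5=20, #4→Calder 5·16=80, #5→Joliet 3·22=66, #6→Calder 7·7=49, #7→Calder 2·8=16, #8→Calder 7·20=140. Service 510; fixed 442; total 952.

Total cost: 952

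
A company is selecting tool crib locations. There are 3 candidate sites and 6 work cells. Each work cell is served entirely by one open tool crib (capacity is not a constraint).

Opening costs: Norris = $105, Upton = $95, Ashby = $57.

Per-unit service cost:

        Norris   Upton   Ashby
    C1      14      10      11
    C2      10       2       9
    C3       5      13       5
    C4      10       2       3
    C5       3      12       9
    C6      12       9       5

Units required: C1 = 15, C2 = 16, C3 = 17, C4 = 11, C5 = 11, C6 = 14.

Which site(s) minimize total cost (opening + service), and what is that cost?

For any fixed open set, each work cell goes to its cheapest open site; total = fixed + service.
{Upton, Ashby}: C1→Upton 10·15=150, C2→Upton 2·16=32, C3→Ashby 5·17=85, C4→Upton 2·11=22, C5→Ashby 9·11=99, C6→Ashby 5·14=70. Service 458; fixed 152; total 610.
{Norris, Upton}: service 448 + fixed 200 = 648
{Norris, Upton, Ashby}: C1→Upton 10·15=150, C2→Upton 2·16=32, C3→Norris 5·17=85, C4→Upton 2·11=22, C5→Norris 3·11=33, C6→Ashby 5·14=70. Service 392; fixed 257; total 649.
{Ashby}: C1→Ashby 11·15=165, C2→Ashby 9·16=144, C3→Ashby 5·17=85, C4→Ashby 3·11=33, C5→Ashby 9·11=99, C6→Ashby 5·14=70. Service 596; fixed 57; total 653.
No other subset beats 610.

Open Upton and Ashby; minimum total cost 610.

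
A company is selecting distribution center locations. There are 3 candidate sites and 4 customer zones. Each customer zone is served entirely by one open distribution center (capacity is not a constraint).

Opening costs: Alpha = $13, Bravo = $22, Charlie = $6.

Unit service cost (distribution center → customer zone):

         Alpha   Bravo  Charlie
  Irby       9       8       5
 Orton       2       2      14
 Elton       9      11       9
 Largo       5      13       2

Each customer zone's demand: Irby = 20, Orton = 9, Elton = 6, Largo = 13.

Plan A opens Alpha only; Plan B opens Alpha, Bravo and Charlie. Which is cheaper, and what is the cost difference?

Plan B is cheaper by 91.

Plan A: {Alpha}: Irby→Alpha 9·20=180, Orton→Alpha 2·9=18, Elton→Alpha 9·6=54, Largo→Alpha 5·13=65. Service 317; fixed 13; total 330.
Plan B: {Alpha, Bravo, Charlie}: Irby→Charlie 5·20=100, Orton→Alpha 2·9=18, Elton→Alpha 9·6=54, Largo→Charlie 2·13=26. Service 198; fixed 41; total 239.
Difference: |330 − 239| = 91.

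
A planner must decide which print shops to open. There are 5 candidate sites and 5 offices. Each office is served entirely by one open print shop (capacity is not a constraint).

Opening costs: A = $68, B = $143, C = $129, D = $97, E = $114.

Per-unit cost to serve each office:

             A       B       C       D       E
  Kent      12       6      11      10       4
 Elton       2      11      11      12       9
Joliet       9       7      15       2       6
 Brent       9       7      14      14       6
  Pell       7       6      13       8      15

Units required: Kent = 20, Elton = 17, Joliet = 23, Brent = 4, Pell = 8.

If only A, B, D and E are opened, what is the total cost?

Total cost: 654

Each office is assigned to its cheapest site among the open ones.
{A, B, D, E}: Kent→E 4·20=80, Elton→A 2·17=34, Joliet→D 2·23=46, Brent→E 6·4=24, Pell→B 6·8=48. Service 232; fixed 422; total 654.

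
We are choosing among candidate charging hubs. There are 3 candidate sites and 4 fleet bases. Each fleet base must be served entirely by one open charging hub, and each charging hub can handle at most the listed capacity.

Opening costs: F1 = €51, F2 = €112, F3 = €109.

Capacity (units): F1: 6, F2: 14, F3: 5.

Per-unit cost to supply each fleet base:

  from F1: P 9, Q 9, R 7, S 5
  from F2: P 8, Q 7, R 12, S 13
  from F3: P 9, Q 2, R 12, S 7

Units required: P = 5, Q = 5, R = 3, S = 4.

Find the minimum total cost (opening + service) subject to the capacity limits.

Open {F1, F2}: P→F2 8·5=40, Q→F2 7·5=35, R→F2 12·3=36, S→F1 5·4=20.
Loads: F1 carries 4/6, F2 carries 13/14. Service 131; fixed 163; total 294.
Next best feasible plan costs 311.

Minimum total cost: 294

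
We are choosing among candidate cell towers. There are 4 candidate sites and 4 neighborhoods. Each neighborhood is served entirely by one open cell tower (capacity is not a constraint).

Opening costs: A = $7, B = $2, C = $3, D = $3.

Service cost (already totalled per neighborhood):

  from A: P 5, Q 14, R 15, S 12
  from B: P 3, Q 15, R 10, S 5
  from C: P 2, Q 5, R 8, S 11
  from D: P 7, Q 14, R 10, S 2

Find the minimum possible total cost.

For any fixed open set, each neighborhood goes to its cheapest open site; total = fixed + service.
{C, D}: P→C 2, Q→C 5, R→C 8, S→D 2. Service 17; fixed 6; total 23.
{B, C}: P→C 2, Q→C 5, R→C 8, S→B 5. Service 20; fixed 5; total 25.
{B, C, D}: P→C 2, Q→C 5, R→C 8, S→D 2. Service 17; fixed 8; total 25.
{A, B, C, D}: service 17 + fixed 15 = 32
No other subset beats 23.

Minimum total cost: 23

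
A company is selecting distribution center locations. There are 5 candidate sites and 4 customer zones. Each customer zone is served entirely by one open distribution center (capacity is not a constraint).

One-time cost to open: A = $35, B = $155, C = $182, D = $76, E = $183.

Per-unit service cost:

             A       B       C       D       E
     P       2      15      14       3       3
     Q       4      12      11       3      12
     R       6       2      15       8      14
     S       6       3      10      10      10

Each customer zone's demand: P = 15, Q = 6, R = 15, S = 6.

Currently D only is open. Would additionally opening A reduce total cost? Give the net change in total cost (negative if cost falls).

Current service cost with {D}: 243.
Adding A: each customer zone re-picks its cheapest; new service cost 174, saving 69.
Extra fixed cost: 35. Net change = 35 − 69 = -34.
(Totals: 319 → 285.)

Yes — net change −34 (cost falls by 34).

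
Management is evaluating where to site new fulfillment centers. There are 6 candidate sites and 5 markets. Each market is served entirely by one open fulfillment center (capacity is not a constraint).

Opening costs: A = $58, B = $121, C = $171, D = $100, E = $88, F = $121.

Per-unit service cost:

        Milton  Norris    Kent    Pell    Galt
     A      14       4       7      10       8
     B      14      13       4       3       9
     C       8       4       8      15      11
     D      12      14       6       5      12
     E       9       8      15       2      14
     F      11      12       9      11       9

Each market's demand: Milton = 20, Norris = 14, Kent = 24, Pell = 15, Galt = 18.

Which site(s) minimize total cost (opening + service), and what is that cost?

Open A and E; minimum total cost 724.

For any fixed open set, each market goes to its cheapest open site; total = fixed + service.
{A, E}: Milton→E 9·20=180, Norris→A 4·14=56, Kent→A 7·24=168, Pell→E 2·15=30, Galt→A 8·18=144. Service 578; fixed 146; total 724.
{A, B, E}: service 506 + fixed 267 = 773
{B, E}: service 580 + fixed 209 = 789
{A, B, C, D, E, F}: service 486 + fixed 659 = 1145
No other subset beats 724.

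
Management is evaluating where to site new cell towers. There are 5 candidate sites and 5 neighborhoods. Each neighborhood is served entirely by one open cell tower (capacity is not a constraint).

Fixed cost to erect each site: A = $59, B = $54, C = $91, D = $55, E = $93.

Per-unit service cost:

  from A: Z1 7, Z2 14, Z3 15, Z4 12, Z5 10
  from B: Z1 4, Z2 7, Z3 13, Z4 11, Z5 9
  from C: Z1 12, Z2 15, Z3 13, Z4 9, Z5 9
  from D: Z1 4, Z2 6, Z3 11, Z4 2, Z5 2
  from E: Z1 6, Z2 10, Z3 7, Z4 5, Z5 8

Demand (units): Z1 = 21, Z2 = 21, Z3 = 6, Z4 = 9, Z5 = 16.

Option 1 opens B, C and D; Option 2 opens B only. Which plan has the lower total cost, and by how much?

Option 1 is cheaper by 80.

Option 1: {B, C, D}: Z1→B 4·21=84, Z2→D 6·21=126, Z3→D 11·6=66, Z4→D 2·9=18, Z5→D 2·16=32. Service 326; fixed 200; total 526.
Option 2: {B}: Z1→B 4·21=84, Z2→B 7·21=147, Z3→B 13·6=78, Z4→B 11·9=99, Z5→B 9·16=144. Service 552; fixed 54; total 606.
Difference: |526 − 606| = 80.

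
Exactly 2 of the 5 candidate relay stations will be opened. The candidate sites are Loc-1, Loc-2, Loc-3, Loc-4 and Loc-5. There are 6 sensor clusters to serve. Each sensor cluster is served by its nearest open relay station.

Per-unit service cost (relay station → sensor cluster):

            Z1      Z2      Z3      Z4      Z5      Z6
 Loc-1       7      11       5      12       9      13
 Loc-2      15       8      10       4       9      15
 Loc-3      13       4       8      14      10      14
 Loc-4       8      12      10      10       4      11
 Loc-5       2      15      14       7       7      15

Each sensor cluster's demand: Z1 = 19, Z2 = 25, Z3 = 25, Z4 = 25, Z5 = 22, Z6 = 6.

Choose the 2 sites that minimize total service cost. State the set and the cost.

With exactly 2 open, each sensor cluster uses its cheapest among the chosen.
{Loc-3, Loc-5}: Z1→Loc-5 2·19=38, Z2→Loc-3 4·25=100, Z3→Loc-3 8·25=200, Z4→Loc-5 7·25=175, Z5→Loc-5 7·22=154, Z6→Loc-3 14·6=84. Service cost 751.
{Loc-2, Loc-5}: service cost 832
{Loc-1, Loc-2}: service cost 834
Among all 10 size-2 choices, {Loc-3, Loc-5} is lowest.

Choose Loc-3 and Loc-5; total service cost 751.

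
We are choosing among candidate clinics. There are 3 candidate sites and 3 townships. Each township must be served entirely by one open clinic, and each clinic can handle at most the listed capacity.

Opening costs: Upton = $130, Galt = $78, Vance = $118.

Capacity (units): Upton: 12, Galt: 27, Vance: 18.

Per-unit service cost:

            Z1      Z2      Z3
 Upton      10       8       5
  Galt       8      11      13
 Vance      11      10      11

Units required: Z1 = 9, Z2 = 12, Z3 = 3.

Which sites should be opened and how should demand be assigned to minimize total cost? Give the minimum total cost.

Minimum total cost: 321

Open {Galt}: Z1→Galt 8·9=72, Z2→Galt 11·12=132, Z3→Galt 13·3=39.
Loads: Galt carries 24/27. Service 243; fixed 78; total 321.
Next best feasible plan costs 415.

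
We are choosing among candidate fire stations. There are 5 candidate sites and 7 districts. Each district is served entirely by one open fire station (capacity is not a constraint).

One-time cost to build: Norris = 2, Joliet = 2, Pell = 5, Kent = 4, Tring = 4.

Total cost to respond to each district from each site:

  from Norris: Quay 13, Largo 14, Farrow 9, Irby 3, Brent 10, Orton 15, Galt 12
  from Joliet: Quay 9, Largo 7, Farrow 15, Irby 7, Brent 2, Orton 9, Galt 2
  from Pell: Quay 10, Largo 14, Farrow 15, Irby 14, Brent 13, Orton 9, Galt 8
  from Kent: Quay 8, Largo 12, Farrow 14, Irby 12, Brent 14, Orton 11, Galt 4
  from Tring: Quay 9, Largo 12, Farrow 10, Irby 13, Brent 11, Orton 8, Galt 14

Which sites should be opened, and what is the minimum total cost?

For any fixed open set, each district goes to its cheapest open site; total = fixed + service.
{Norris, Joliet}: Quay→Joliet 9, Largo→Joliet 7, Farrow→Norris 9, Irby→Norris 3, Brent→Joliet 2, Orton→Joliet 9, Galt→Joliet 2. Service 41; fixed 4; total 45.
{Norris, Joliet, Kent}: Quay→Kent 8, Largo→Joliet 7, Farrow→Norris 9, Irby→Norris 3, Brent→Joliet 2, Orton→Joliet 9, Galt→Joliet 2. Service 40; fixed 8; total 48.
{Norris, Joliet, Tring}: service 40 + fixed 8 = 48
{Norris, Joliet, Pell, Kent, Tring}: Quay→Kent 8, Largo→Joliet 7, Farrow→Norris 9, Irby→Norris 3, Brent→Joliet 2, Orton→Tring 8, Galt→Joliet 2. Service 39; fixed 17; total 56.
No other subset beats 45.

Open Norris and Joliet; minimum total cost 45.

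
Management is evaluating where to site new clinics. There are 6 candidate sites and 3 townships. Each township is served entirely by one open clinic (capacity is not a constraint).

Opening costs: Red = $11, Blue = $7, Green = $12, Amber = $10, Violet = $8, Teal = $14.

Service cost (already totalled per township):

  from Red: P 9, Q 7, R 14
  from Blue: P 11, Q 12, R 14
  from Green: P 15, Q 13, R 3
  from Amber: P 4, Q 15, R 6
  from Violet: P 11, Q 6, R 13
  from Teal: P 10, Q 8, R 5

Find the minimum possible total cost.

Minimum total cost: 34

For any fixed open set, each township goes to its cheapest open site; total = fixed + service.
{Amber, Violet}: P→Amber 4, Q→Violet 6, R→Amber 6. Service 16; fixed 18; total 34.
{Amber}: service 25 + fixed 10 = 35
{Teal}: service 23 + fixed 14 = 37
{Red, Blue, Green, Amber, Violet, Teal}: P→Amber 4, Q→Violet 6, R→Green 3. Service 13; fixed 62; total 75.
No other subset beats 34.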